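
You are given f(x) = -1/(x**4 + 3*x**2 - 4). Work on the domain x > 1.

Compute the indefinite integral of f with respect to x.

F(x) = (-log(x - 1) + log(x + 1) + atan(x/2))/10 + C

Factor the denominator ((x - 1)*(x + 1)*(x**2 + 4)) and decompose: f = 1/(5*(x**2 + 4)) + 1/(10*(x + 1)) - 1/(10*(x - 1)); each piece integrates to a log, atan, or power term.
Check: d/dx[(-log(x - 1) + log(x + 1) + atan(x/2))/10] = -1/(x**4 + 3*x**2 - 4) = f(x).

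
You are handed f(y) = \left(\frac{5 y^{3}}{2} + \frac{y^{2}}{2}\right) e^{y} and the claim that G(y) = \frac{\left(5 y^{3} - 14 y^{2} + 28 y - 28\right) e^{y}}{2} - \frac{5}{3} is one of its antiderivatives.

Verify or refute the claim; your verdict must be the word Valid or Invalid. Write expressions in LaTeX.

d/dy[G] = \frac{5 y^{3} e^{y}}{2} + \frac{y^{2} e^{y}}{2}
This equals f(y) exactly, so the claim holds.

Valid. The derivative of G reproduces f.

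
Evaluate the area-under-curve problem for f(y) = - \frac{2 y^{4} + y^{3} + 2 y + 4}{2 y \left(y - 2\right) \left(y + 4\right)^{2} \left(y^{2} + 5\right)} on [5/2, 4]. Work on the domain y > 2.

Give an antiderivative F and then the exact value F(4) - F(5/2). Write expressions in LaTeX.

Antiderivative: F(y) = \frac{\log{\left(y \right)}}{80} - \frac{\log{\left(y - 2 \right)}}{27} + \frac{755 \log{\left(y + 4 \right)}}{7056} - \frac{1091 \log{\left(y^{2} + 5 \right)}}{26460} - \frac{76 \sqrt{5} \operatorname{atan}{\left(\frac{\sqrt{5} y}{5} \right)}}{6615} + \frac{37}{84 y + 336}; value = - \frac{755 \log{\left(\frac{13}{2} \right)}}{7056} - \frac{1091 \log{\left(21 \right)}}{26460} - \frac{2 \log{\left(2 \right)}}{27} - \frac{76 \sqrt{5} \operatorname{atan}{\left(\frac{4 \sqrt{5}}{5} \right)}}{6615} - \frac{37}{2912} - \frac{\log{\left(\frac{5}{2} \right)}}{80} + \frac{\log{\left(4 \right)}}{80} + \frac{76 \sqrt{5} \operatorname{atan}{\left(\frac{\sqrt{5}}{2} \right)}}{6615} + \frac{1091 \log{\left(\frac{45}{4} \right)}}{26460} + \frac{755 \log{\left(8 \right)}}{7056}

The denominator factors as 2 y \left(y - 2\right) \left(y + 4\right)^{2} \left(y^{2} + 5\right); partial fractions split f into directly integrable pieces: - \frac{1091 y + 760}{13230 \left(y^{2} + 5\right)} + \frac{755}{7056 \left(y + 4\right)} - \frac{37}{84 \left(y + 4\right)^{2}} - \frac{1}{27 \left(y - 2\right)} + \frac{1}{80 y}.
F(y) = \frac{\log{\left(y \right)}}{80} - \frac{\log{\left(y - 2 \right)}}{27} + \frac{755 \log{\left(y + 4 \right)}}{7056} - \frac{1091 \log{\left(y^{2} + 5 \right)}}{26460} - \frac{76 \sqrt{5} \operatorname{atan}{\left(\frac{\sqrt{5} y}{5} \right)}}{6615} + \frac{37}{84 y + 336} is an antiderivative of f.
Check: d/dy[\frac{\log{\left(y \right)}}{80} - \frac{\log{\left(y - 2 \right)}}{27} + \frac{755 \log{\left(y + 4 \right)}}{7056} - \frac{1091 \log{\left(y^{2} + 5 \right)}}{26460} - \frac{76 \sqrt{5} \operatorname{atan}{\left(\frac{\sqrt{5} y}{5} \right)}}{6615} + \frac{37}{84 y + 336}] = \frac{- 2 y^{4} - y^{3} - 2 y - 4}{2 y^{6} + 12 y^{5} + 10 y^{4} - 4 y^{3} - 320 y}, which equals f(y).
F(4) = - \frac{1091 \log{\left(21 \right)}}{26460} - \frac{76 \sqrt{5} \operatorname{atan}{\left(\frac{4 \sqrt{5}}{5} \right)}}{6615} - \frac{\log{\left(2 \right)}}{27} + \frac{\log{\left(4 \right)}}{80} + \frac{37}{672} + \frac{755 \log{\left(8 \right)}}{7056}; F(5/2) = - \frac{1091 \log{\left(\frac{45}{4} \right)}}{26460} - \frac{76 \sqrt{5} \operatorname{atan}{\left(\frac{\sqrt{5}}{2} \right)}}{6615} + \frac{\log{\left(\frac{5}{2} \right)}}{80} + \frac{\log{\left(2 \right)}}{27} + \frac{37}{546} + \frac{755 \log{\left(\frac{13}{2} \right)}}{7056}.
Integral = F(4) - F(5/2) = - \frac{755 \log{\left(\frac{13}{2} \right)}}{7056} - \frac{1091 \log{\left(21 \right)}}{26460} - \frac{2 \log{\left(2 \right)}}{27} - \frac{76 \sqrt{5} \operatorname{atan}{\left(\frac{4 \sqrt{5}}{5} \right)}}{6615} - \frac{37}{2912} - \frac{\log{\left(\frac{5}{2} \right)}}{80} + \frac{\log{\left(4 \right)}}{80} + \frac{76 \sqrt{5} \operatorname{atan}{\left(\frac{\sqrt{5}}{2} \right)}}{6615} + \frac{1091 \log{\left(\frac{45}{4} \right)}}{26460} + \frac{755 \log{\left(8 \right)}}{7056}.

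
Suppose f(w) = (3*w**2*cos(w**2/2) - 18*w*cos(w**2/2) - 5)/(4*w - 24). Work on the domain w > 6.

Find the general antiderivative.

A first test for any F(w): its w-derivative must equal f(w) identically.
Check: d/dw[-5*log(w/2 - 3)/4 + 3*sin(w**2/2)/4] = (3*w**2*cos(w**2/2) - 18*w*cos(w**2/2) - 5)/(4*w - 24) = f(w).

F(w) = -5*log(w/2 - 3)/4 + 3*sin(w**2/2)/4 + C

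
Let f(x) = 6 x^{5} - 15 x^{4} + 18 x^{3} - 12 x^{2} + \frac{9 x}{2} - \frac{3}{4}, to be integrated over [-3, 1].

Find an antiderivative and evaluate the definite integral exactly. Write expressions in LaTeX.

The substitution u = - x^{2} + x - \frac{1}{2} works: f is exactly (dF/du)*(du/dx) for that inner function.
F(x) = - \frac{\left(- 2 x^{2} + 2 x - 1\right)^{3}}{8} is an antiderivative of f.
Check: d/dx[- \frac{\left(- 2 x^{2} + 2 x - 1\right)^{3}}{8}] = 6 x^{5} - 15 x^{4} + 18 x^{3} - 12 x^{2} + \frac{9 x}{2} - \frac{3}{4} = f(x).
F(1) = \frac{1}{8}; F(-3) = \frac{15625}{8}.
Integral = F(1) - F(-3) = -1953.

Antiderivative: F(x) = - \frac{\left(- 2 x^{2} + 2 x - 1\right)^{3}}{8}; value = -1953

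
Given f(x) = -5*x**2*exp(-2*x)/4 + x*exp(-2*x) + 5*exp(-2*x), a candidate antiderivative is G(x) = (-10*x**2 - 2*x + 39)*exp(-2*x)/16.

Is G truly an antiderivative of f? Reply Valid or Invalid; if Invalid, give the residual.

d/dx[G] = (5*x**2 - 4*x - 20)*exp(-2*x)/4
d/dx[G] - f(x) = (5*x**2 - 4*x - 20)*exp(-2*x)/2 != 0.

Invalid: d/dx[G] - f = (5*x**2 - 4*x - 20)*exp(-2*x)/2, which is not 0.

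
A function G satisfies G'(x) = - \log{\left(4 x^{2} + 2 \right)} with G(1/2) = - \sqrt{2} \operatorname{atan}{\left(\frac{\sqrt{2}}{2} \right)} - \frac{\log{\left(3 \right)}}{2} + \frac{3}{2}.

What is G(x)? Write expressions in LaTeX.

G(x) = - \frac{2 x \log{\left(4 x^{2} + 2 \right)} - 4 x + 2 \sqrt{2} \operatorname{atan}{\left(\sqrt{2} x \right)} - 1}{2}

Whatever form G(x) takes, its d/dx must return the stated G'(x).
A general antiderivative is - x \log{\left(4 x^{2} + 2 \right)} + 2 x - \sqrt{2} \operatorname{atan}{\left(\sqrt{2} x \right)} + C.
The condition gives C = - \sqrt{2} \operatorname{atan}{\left(\frac{\sqrt{2}}{2} \right)} - \frac{\log{\left(3 \right)}}{2} + \frac{3}{2} - (- \sqrt{2} \operatorname{atan}{\left(\frac{\sqrt{2}}{2} \right)} - \frac{\log{\left(3 \right)}}{2} + 1) = \frac{1}{2}.
So G(x) = - \frac{2 x \log{\left(4 x^{2} + 2 \right)} - 4 x + 2 \sqrt{2} \operatorname{atan}{\left(\sqrt{2} x \right)} - 1}{2}.
Check: d/dx[- \frac{2 x \log{\left(4 x^{2} + 2 \right)} - 4 x + 2 \sqrt{2} \operatorname{atan}{\left(\sqrt{2} x \right)} - 1}{2}] = - \log{\left(2 x^{2} + 1 \right)} - \log{\left(2 \right)}, which equals G'(x).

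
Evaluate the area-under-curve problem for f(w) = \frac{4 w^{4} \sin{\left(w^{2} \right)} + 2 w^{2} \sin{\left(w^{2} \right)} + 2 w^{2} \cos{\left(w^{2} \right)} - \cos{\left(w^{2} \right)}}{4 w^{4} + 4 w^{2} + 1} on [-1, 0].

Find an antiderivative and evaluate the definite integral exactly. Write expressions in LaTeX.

For F(w) to be correct the identity F'(w) - f(w) = 0 must hold.
F(w) = - \frac{w \cos{\left(w^{2} \right)}}{2 w^{2} + 1} is an antiderivative of f.
Check: d/dw[- \frac{w \cos{\left(w^{2} \right)}}{2 w^{2} + 1}] = \frac{4 w^{4} \sin{\left(w^{2} \right)} + 2 w^{2} \sin{\left(w^{2} \right)} + 2 w^{2} \cos{\left(w^{2} \right)} - \cos{\left(w^{2} \right)}}{4 w^{4} + 4 w^{2} + 1} = f(w).
F(0) = 0; F(-1) = \frac{\cos{\left(1 \right)}}{3}.
Integral = F(0) - F(-1) = - \frac{\cos{\left(1 \right)}}{3}.

Antiderivative: F(w) = - \frac{w \cos{\left(w^{2} \right)}}{2 w^{2} + 1}; value = - \frac{\cos{\left(1 \right)}}{3}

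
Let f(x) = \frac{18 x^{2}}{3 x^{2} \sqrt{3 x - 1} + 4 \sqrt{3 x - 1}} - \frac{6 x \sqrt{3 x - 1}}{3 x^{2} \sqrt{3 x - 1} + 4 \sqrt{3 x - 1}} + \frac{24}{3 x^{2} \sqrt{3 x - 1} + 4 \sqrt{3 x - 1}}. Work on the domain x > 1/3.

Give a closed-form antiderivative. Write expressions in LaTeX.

An antiderivative is F(x) = 4 \sqrt{3 x - 1} - \log{\left(\frac{x^{2}}{2} + \frac{2}{3} \right)}.

Integrate term by term and add the pieces.
Check: d/dx[4 \sqrt{3 x - 1} - \log{\left(\frac{x^{2}}{2} + \frac{2}{3} \right)}] = \frac{18 x^{2} - 6 x \sqrt{3 x - 1} + 24}{3 x^{2} \sqrt{3 x - 1} + 4 \sqrt{3 x - 1}}, which equals f(x).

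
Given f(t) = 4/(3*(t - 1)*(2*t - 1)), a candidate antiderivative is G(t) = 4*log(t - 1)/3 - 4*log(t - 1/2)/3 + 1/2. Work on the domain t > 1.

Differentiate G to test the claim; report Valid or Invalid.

Valid: G'(t) = f(t).

d/dt[G] = 4/(6*t**2 - 9*t + 3)
This equals f(t) exactly, so the claim holds.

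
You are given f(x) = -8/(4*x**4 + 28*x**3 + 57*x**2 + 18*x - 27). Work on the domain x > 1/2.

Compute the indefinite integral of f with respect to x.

F(x) = -4*log(x - 1/2)/49 + 4*log(x + 3/2)/9 - 160*log(x + 3)/441 + 8/(21*x + 63) + C

Factor the denominator ((x + 3)**2*(2*x - 1)*(2*x + 3)) and decompose: f = 8/(9*(2*x + 3)) - 8/(49*(2*x - 1)) - 160/(441*(x + 3)) - 8/(21*(x + 3)**2); each piece integrates to a log, atan, or power term.
Check: d/dx[-4*log(x - 1/2)/49 + 4*log(x + 3/2)/9 - 160*log(x + 3)/441 + 8/(21*x + 63)] = -8/(4*x**4 + 28*x**3 + 57*x**2 + 18*x - 27) = f(x).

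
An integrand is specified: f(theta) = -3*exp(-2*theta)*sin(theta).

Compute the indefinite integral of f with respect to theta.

A candidate is checked by its d/dtheta: the result must match f(theta).
Check: d/dtheta[6*exp(-2*theta)*sin(theta)/5 + 3*exp(-2*theta)*cos(theta)/5] = -3*exp(-2*theta)*sin(theta) = f(theta).

F(theta) = 6*exp(-2*theta)*sin(theta)/5 + 3*exp(-2*theta)*cos(theta)/5 + C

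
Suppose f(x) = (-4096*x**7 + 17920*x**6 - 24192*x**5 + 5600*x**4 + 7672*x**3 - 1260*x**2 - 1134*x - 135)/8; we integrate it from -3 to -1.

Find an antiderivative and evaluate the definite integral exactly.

The substitution u = 2*x**2 - 5*x/2 - 3/4 works: f is exactly (dF/du)*(du/dx) for that inner function.
F(x) = -(2*x - 3)**4*(4*x + 1)**4/64 is an antiderivative of f.
Check: d/dx[-(2*x - 3)**4*(4*x + 1)**4/64] = -512*x**7 + 2240*x**6 - 3024*x**5 + 700*x**4 + 959*x**3 - 315*x**2/2 - 567*x/4 - 135/8, which equals f(x).
F(-1) = -50625/64; F(-3) = -96059601/64.
Integral = F(-1) - F(-3) = 6000561/4.

Antiderivative: F(x) = -(2*x - 3)**4*(4*x + 1)**4/64; value = 6000561/4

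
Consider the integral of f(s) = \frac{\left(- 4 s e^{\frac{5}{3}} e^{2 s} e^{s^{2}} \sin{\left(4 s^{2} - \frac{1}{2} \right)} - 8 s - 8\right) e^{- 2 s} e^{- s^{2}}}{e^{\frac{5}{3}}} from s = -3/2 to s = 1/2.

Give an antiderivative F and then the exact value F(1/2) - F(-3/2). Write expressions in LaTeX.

Antiderivative: F(s) = \frac{\left(e^{\frac{5}{3}} e^{2 s} e^{s^{2}} \cos{\left(4 s^{2} - \frac{1}{2} \right)} + 8\right) e^{- 2 s} e^{- s^{2}}}{2 e^{\frac{5}{3}}}; value = - \frac{4}{e^{\frac{11}{12}}} + \frac{4}{e^{\frac{35}{12}}} - \frac{\cos{\left(\frac{17}{2} \right)}}{2} + \frac{\cos{\left(\frac{1}{2} \right)}}{2}

Since d/ds undoes antidifferentiation here, F'(s) = f(s) is required of F(s).
F(s) = \frac{\left(e^{\frac{5}{3}} e^{2 s} e^{s^{2}} \cos{\left(4 s^{2} - \frac{1}{2} \right)} + 8\right) e^{- 2 s} e^{- s^{2}}}{2 e^{\frac{5}{3}}} is an antiderivative of f.
Check: d/ds[\frac{\left(e^{\frac{5}{3}} e^{2 s} e^{s^{2}} \cos{\left(4 s^{2} - \frac{1}{2} \right)} + 8\right) e^{- 2 s} e^{- s^{2}}}{2 e^{\frac{5}{3}}}] = \frac{\left(- 4 s e^{\frac{5}{3}} e^{2 s} e^{s^{2}} \sin{\left(4 s^{2} - \frac{1}{2} \right)} - 8 s - 8\right) e^{- 2 s} e^{- s^{2}}}{e^{\frac{5}{3}}} = f(s).
F(1/2) = \frac{4}{e^{\frac{35}{12}}} + \frac{\cos{\left(\frac{1}{2} \right)}}{2}; F(-3/2) = \frac{\cos{\left(\frac{17}{2} \right)}}{2} + \frac{4}{e^{\frac{11}{12}}}.
Integral = F(1/2) - F(-3/2) = - \frac{4}{e^{\frac{11}{12}}} + \frac{4}{e^{\frac{35}{12}}} - \frac{\cos{\left(\frac{17}{2} \right)}}{2} + \frac{\cos{\left(\frac{1}{2} \right)}}{2}.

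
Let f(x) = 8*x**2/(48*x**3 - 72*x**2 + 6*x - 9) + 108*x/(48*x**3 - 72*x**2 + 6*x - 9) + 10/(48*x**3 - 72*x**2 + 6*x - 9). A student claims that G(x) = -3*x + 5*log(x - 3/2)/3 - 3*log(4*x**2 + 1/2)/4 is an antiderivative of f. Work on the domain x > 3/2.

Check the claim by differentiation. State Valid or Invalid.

d/dx[G] = (-144*x**3 + 224*x**2 + 90*x + 37)/(48*x**3 - 72*x**2 + 6*x - 9)
d/dx[G] - f(x) = -3 != 0.

Invalid: d/dx[G] - f = -3, which is not 0.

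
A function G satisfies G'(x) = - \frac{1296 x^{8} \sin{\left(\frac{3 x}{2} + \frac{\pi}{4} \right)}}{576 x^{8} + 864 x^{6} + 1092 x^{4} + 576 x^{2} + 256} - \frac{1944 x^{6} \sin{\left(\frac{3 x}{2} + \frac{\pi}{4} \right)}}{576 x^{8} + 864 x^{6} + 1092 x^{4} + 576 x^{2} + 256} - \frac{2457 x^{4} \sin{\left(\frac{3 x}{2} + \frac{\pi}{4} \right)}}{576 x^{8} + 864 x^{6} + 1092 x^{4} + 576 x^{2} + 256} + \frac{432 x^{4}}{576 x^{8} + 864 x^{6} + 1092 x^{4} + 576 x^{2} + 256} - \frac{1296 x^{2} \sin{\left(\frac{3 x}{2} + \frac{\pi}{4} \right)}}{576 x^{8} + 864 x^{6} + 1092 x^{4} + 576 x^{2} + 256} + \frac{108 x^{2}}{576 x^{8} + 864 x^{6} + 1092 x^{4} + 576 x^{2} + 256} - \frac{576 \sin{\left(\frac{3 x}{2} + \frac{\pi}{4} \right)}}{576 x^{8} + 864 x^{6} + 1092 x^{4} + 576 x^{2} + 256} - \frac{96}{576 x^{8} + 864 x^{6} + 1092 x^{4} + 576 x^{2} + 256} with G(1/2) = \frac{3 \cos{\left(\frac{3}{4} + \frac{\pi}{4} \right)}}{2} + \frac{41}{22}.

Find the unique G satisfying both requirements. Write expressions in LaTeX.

The integrand splits into summands that can be handled one at a time.
A general antiderivative is - \frac{x}{2 \left(2 x^{4} + \frac{3 x^{2}}{2} + \frac{4}{3}\right)} + \frac{3 \cos{\left(\frac{3 x}{2} + \frac{\pi}{4} \right)}}{2} + C.
The condition gives C = \frac{3 \cos{\left(\frac{3}{4} + \frac{\pi}{4} \right)}}{2} + \frac{41}{22} - (- \frac{3}{22} + \frac{3 \cos{\left(\frac{3}{4} + \frac{\pi}{4} \right)}}{2}) = 2.
So G(x) = \frac{36 x^{4} \cos{\left(\frac{3 x}{2} + \frac{\pi}{4} \right)} + 48 x^{4} + 27 x^{2} \cos{\left(\frac{3 x}{2} + \frac{\pi}{4} \right)} + 36 x^{2} - 6 x + 24 \cos{\left(\frac{3 x}{2} + \frac{\pi}{4} \right)} + 32}{24 x^{4} + 18 x^{2} + 16}.
Check: d/dx[\frac{36 x^{4} \cos{\left(\frac{3 x}{2} + \frac{\pi}{4} \right)} + 48 x^{4} + 27 x^{2} \cos{\left(\frac{3 x}{2} + \frac{\pi}{4} \right)} + 36 x^{2} - 6 x + 24 \cos{\left(\frac{3 x}{2} + \frac{\pi}{4} \right)} + 32}{24 x^{4} + 18 x^{2} + 16}] = \frac{- 1296 x^{8} \sin{\left(\frac{3 x}{2} + \frac{\pi}{4} \right)} - 1944 x^{6} \sin{\left(\frac{3 x}{2} + \frac{\pi}{4} \right)} - 2457 x^{4} \sin{\left(\frac{3 x}{2} + \frac{\pi}{4} \right)} + 432 x^{4} - 1296 x^{2} \sin{\left(\frac{3 x}{2} + \frac{\pi}{4} \right)} + 108 x^{2} - 576 \sin{\left(\frac{3 x}{2} + \frac{\pi}{4} \right)} - 96}{576 x^{8} + 864 x^{6} + 1092 x^{4} + 576 x^{2} + 256}, which equals G'(x).

G(x) = \frac{36 x^{4} \cos{\left(\frac{3 x}{2} + \frac{\pi}{4} \right)} + 48 x^{4} + 27 x^{2} \cos{\left(\frac{3 x}{2} + \frac{\pi}{4} \right)} + 36 x^{2} - 6 x + 24 \cos{\left(\frac{3 x}{2} + \frac{\pi}{4} \right)} + 32}{24 x^{4} + 18 x^{2} + 16}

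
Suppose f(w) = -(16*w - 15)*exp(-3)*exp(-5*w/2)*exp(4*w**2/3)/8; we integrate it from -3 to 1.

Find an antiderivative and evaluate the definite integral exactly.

Antiderivative: F(w) = -3*exp(-3)*exp(-5*w/2)*exp(4*w**2/3)/4; value = -3*exp(-25/6)/4 + 3*exp(33/2)/4

f matches the chain-rule pattern g'(h)*h' with inner function h(w) = 4*w**2/3 - 5*w/2 - 3; substituting u = h(w) collapses the integral.
F(w) = -3*exp(-3)*exp(-5*w/2)*exp(4*w**2/3)/4 is an antiderivative of f.
Check: d/dw[-3*exp(-3)*exp(-5*w/2)*exp(4*w**2/3)/4] = (-16*w*exp(4*w**2/3) + 15*exp(4*w**2/3))*exp(-3)*exp(-5*w/2)/8, which equals f(w).
F(1) = -3*exp(-25/6)/4; F(-3) = -3*exp(33/2)/4.
Integral = F(1) - F(-3) = -3*exp(-25/6)/4 + 3*exp(33/2)/4.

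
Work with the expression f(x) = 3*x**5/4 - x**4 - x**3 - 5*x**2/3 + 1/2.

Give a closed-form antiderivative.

An antiderivative is F(x) = x**6/8 - x**5/5 - x**4/4 - 5*x**3/9 + x/2.

Integrate term by term and add the pieces.
Check: d/dx[x**6/8 - x**5/5 - x**4/4 - 5*x**3/9 + x/2] = 3*x**5/4 - x**4 - x**3 - 5*x**2/3 + 1/2 = f(x).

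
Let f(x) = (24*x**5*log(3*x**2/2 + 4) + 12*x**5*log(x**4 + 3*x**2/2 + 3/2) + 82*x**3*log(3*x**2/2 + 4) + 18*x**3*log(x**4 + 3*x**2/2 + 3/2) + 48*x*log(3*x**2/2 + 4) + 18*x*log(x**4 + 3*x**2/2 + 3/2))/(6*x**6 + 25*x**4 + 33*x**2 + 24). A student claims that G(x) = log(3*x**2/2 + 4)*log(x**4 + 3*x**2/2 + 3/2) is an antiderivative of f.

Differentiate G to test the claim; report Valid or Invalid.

Valid - differentiating G returns exactly f.

d/dx[G] = (24*x**5*log(3*x**2/2 + 4) + 12*x**5*log(x**4 + 3*x**2/2 + 3/2) + 82*x**3*log(3*x**2/2 + 4) + 18*x**3*log(x**4 + 3*x**2/2 + 3/2) + 48*x*log(3*x**2/2 + 4) + 18*x*log(x**4 + 3*x**2/2 + 3/2))/(6*x**6 + 25*x**4 + 33*x**2 + 24)
This equals f(x) exactly, so the claim holds.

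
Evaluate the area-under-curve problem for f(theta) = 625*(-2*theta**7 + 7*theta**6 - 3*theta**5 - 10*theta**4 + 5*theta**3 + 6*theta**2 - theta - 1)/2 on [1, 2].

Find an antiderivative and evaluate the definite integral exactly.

f matches the chain-rule pattern g'(h)*h' with inner function h(theta) = -5*theta**2/2 + 5*theta/2 + 5/2; substituting u = h(theta) collapses the integral.
F(theta) = -625*theta**8/8 + 625*theta**7/2 - 625*theta**6/4 - 625*theta**5 + 3125*theta**4/8 + 625*theta**3 - 625*theta**2/4 - 625*theta/2 is an antiderivative of f.
Check: d/dtheta[-625*theta**8/8 + 625*theta**7/2 - 625*theta**6/4 - 625*theta**5 + 3125*theta**4/8 + 625*theta**3 - 625*theta**2/4 - 625*theta/2] = -625*theta**7 + 4375*theta**6/2 - 1875*theta**5/2 - 3125*theta**4 + 3125*theta**3/2 + 1875*theta**2 - 625*theta/2 - 625/2, which equals f(theta).
F(2) = 0; F(1) = 0.
Integral = F(2) - F(1) = 0.

Antiderivative: F(theta) = -625*theta**8/8 + 625*theta**7/2 - 625*theta**6/4 - 625*theta**5 + 3125*theta**4/8 + 625*theta**3 - 625*theta**2/4 - 625*theta/2; value = 0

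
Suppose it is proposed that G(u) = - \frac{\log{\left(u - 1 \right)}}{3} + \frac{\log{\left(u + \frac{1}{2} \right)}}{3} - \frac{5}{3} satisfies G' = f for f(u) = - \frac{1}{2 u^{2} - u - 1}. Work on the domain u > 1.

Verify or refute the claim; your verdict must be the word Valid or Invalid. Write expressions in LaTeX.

d/du[G] = - \frac{1}{2 u^{2} - u - 1}
This equals f(u) exactly, so the claim holds.

Valid - differentiating G returns exactly f.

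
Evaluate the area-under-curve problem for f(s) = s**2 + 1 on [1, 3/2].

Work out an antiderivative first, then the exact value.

Any candidate F(s) must reproduce f(s) exactly when differentiated.
F(s) = s**3/3 + s is an antiderivative of f.
Check: d/ds[s**3/3 + s] = s**2 + 1 = f(s).
F(3/2) = 21/8; F(1) = 4/3.
Integral = F(3/2) - F(1) = 31/24.

Antiderivative: F(s) = s**3/3 + s; value = 31/24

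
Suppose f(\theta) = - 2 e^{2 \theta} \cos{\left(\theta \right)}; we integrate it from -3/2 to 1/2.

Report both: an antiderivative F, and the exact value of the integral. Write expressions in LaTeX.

Antiderivative: F(\theta) = - \frac{2 e^{2 \theta} \sin{\left(\theta \right)}}{5} - \frac{4 e^{2 \theta} \cos{\left(\theta \right)}}{5}; value = - \frac{4 e \cos{\left(\frac{1}{2} \right)}}{5} - \frac{2 e \sin{\left(\frac{1}{2} \right)}}{5} - \frac{2 \sin{\left(\frac{3}{2} \right)}}{5 e^{3}} + \frac{4 \cos{\left(\frac{3}{2} \right)}}{5 e^{3}}

Since d/d\theta undoes antidifferentiation here, F'(\theta) = f(\theta) is required of F(\theta).
F(\theta) = - \frac{2 e^{2 \theta} \sin{\left(\theta \right)}}{5} - \frac{4 e^{2 \theta} \cos{\left(\theta \right)}}{5} is an antiderivative of f.
Check: d/d\theta[- \frac{2 e^{2 \theta} \sin{\left(\theta \right)}}{5} - \frac{4 e^{2 \theta} \cos{\left(\theta \right)}}{5}] = - 2 e^{2 \theta} \cos{\left(\theta \right)} = f(\theta).
F(1/2) = - \frac{4 e \cos{\left(\frac{1}{2} \right)}}{5} - \frac{2 e \sin{\left(\frac{1}{2} \right)}}{5}; F(-3/2) = - \frac{4 \cos{\left(\frac{3}{2} \right)}}{5 e^{3}} + \frac{2 \sin{\left(\frac{3}{2} \right)}}{5 e^{3}}.
Integral = F(1/2) - F(-3/2) = - \frac{4 e \cos{\left(\frac{1}{2} \right)}}{5} - \frac{2 e \sin{\left(\frac{1}{2} \right)}}{5} - \frac{2 \sin{\left(\frac{3}{2} \right)}}{5 e^{3}} + \frac{4 \cos{\left(\frac{3}{2} \right)}}{5 e^{3}}.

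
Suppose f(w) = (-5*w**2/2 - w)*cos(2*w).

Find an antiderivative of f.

An antiderivative is F(w) = -5*w**2*sin(2*w)/4 - w*sin(2*w)/2 - 5*w*cos(2*w)/4 + 5*sin(2*w)/8 - cos(2*w)/4.

Check any antiderivative F(w) by computing F'(w) and comparing it with f(w).
Check: d/dw[-5*w**2*sin(2*w)/4 - w*sin(2*w)/2 - 5*w*cos(2*w)/4 + 5*sin(2*w)/8 - cos(2*w)/4] = -5*w**2*cos(2*w)/2 - w*cos(2*w), which equals f(w).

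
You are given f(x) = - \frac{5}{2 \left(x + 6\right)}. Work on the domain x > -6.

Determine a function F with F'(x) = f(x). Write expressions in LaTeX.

An antiderivative is F(x) = - \frac{5 \log{\left(x + 6 \right)}}{2}.

For F(x) to be correct the identity F'(x) - f(x) = 0 must hold.
Check: d/dx[- \frac{5 \log{\left(x + 6 \right)}}{2}] = - \frac{5}{2 x + 12}, which equals f(x).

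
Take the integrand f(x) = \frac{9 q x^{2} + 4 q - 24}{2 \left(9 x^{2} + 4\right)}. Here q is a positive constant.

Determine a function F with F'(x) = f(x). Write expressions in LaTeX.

Any candidate F(x) must reproduce f(x) exactly when differentiated.
Check: d/dx[\frac{q x}{2} - 2 \operatorname{atan}{\left(\frac{3 x}{2} \right)}] = \frac{9 q x^{2} + 4 q - 24}{18 x^{2} + 8}, which equals f(x).

An antiderivative is F(x) = \frac{q x}{2} - 2 \operatorname{atan}{\left(\frac{3 x}{2} \right)}.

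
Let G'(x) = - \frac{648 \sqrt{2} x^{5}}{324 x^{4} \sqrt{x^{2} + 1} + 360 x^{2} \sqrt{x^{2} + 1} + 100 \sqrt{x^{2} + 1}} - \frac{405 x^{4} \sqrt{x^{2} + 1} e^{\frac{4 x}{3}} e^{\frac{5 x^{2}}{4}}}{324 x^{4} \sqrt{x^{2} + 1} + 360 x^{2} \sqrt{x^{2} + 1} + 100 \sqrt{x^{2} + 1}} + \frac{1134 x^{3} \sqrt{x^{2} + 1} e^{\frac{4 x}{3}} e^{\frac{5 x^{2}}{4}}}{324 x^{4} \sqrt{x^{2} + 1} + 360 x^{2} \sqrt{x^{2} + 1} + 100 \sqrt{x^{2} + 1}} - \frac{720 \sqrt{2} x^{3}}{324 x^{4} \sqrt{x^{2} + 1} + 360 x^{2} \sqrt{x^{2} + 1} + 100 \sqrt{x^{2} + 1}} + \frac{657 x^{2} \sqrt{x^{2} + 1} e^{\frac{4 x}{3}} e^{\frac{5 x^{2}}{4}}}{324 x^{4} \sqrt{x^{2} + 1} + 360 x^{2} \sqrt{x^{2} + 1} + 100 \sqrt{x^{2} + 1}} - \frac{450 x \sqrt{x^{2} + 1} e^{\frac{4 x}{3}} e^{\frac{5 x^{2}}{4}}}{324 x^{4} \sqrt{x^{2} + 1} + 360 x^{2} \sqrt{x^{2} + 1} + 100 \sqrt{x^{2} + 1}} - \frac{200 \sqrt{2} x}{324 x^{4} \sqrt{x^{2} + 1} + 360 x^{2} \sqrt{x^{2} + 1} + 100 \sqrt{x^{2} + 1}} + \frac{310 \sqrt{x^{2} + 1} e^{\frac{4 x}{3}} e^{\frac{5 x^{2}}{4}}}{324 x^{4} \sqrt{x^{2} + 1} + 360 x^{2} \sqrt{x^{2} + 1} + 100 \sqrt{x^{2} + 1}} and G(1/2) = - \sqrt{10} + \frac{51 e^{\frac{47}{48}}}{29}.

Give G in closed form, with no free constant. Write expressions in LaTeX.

G(x) = - \frac{3 x e^{\frac{4 x}{3}} e^{\frac{5 x^{2}}{4}}}{6 x^{2} + \frac{10}{3}} - 2 \sqrt{2 x^{2} + 2} + \frac{5 e^{\frac{4 x}{3}} e^{\frac{5 x^{2}}{4}}}{3 x^{2} + \frac{5}{3}}

Integrate term by term and add the pieces.
A general antiderivative is - \frac{3 \left(\frac{x}{2} - \frac{5}{3}\right) e^{\frac{5 x^{2}}{4} + \frac{4 x}{3}}}{3 x^{2} + \frac{5}{3}} - 2 \sqrt{2 x^{2} + 2} + C.
The condition gives C = - \sqrt{10} + \frac{51 e^{\frac{47}{48}}}{29} - (- \sqrt{10} + \frac{51 e^{\frac{47}{48}}}{29}) = 0.
So G(x) = - \frac{3 x e^{\frac{4 x}{3}} e^{\frac{5 x^{2}}{4}}}{6 x^{2} + \frac{10}{3}} - 2 \sqrt{2 x^{2} + 2} + \frac{5 e^{\frac{4 x}{3}} e^{\frac{5 x^{2}}{4}}}{3 x^{2} + \frac{5}{3}}.
Check: d/dx[- \frac{3 x e^{\frac{4 x}{3}} e^{\frac{5 x^{2}}{4}}}{6 x^{2} + \frac{10}{3}} - 2 \sqrt{2 x^{2} + 2} + \frac{5 e^{\frac{4 x}{3}} e^{\frac{5 x^{2}}{4}}}{3 x^{2} + \frac{5}{3}}] = \frac{- 648 \sqrt{2} x^{5} - 405 x^{4} \sqrt{x^{2} + 1} e^{\frac{4 x}{3}} e^{\frac{5 x^{2}}{4}} + 1134 x^{3} \sqrt{x^{2} + 1} e^{\frac{4 x}{3}} e^{\frac{5 x^{2}}{4}} - 720 \sqrt{2} x^{3} + 657 x^{2} \sqrt{x^{2} + 1} e^{\frac{4 x}{3}} e^{\frac{5 x^{2}}{4}} - 450 x \sqrt{x^{2} + 1} e^{\frac{4 x}{3}} e^{\frac{5 x^{2}}{4}} - 200 \sqrt{2} x + 310 \sqrt{x^{2} + 1} e^{\frac{4 x}{3}} e^{\frac{5 x^{2}}{4}}}{324 x^{4} \sqrt{x^{2} + 1} + 360 x^{2} \sqrt{x^{2} + 1} + 100 \sqrt{x^{2} + 1}}, which equals G'(x).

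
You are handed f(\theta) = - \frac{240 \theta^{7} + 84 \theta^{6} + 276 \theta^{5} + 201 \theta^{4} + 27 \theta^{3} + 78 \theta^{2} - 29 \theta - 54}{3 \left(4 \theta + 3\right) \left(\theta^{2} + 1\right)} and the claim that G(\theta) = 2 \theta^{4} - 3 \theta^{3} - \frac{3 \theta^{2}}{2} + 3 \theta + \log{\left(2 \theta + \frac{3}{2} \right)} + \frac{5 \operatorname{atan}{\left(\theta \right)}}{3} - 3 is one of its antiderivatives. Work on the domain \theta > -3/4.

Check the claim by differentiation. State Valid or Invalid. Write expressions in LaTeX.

Invalid: d/d\theta[G] - f = 20 \theta^{4}, which is not 0.

d/d\theta[G] = \frac{96 \theta^{6} - 36 \theta^{5} - 21 \theta^{4} - 27 \theta^{3} - 78 \theta^{2} + 29 \theta + 54}{12 \theta^{3} + 9 \theta^{2} + 12 \theta + 9}
d/d\theta[G] - f(\theta) = 20 \theta^{4} != 0.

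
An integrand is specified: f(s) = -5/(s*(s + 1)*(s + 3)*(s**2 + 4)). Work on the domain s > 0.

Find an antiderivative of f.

An antiderivative is F(s) = (-130*log(s) + 156*log(s + 1) - 20*log(s + 3) - 3*log(s**2 + 4) + 48*atan(s/2))/312.

Factor the denominator (s*(s + 1)*(s + 3)*(s**2 + 4)) and decompose: f = -(s - 16)/(52*(s**2 + 4)) - 5/(78*(s + 3)) + 1/(2*(s + 1)) - 5/(12*s); each piece integrates to a log, atan, or power term.
Check: d/ds[(-130*log(s) + 156*log(s + 1) - 20*log(s + 3) - 3*log(s**2 + 4) + 48*atan(s/2))/312] = -5/(s**5 + 4*s**4 + 7*s**3 + 16*s**2 + 12*s), which equals f(s).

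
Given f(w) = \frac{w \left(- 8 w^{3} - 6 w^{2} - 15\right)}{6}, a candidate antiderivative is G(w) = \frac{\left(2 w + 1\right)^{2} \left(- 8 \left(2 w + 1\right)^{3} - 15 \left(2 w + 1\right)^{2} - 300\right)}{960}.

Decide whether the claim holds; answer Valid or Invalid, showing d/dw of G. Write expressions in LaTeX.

d/dw[G] = - \frac{4 w^{4}}{3} - \frac{11 w^{3}}{3} - \frac{7 w^{2}}{2} - \frac{47 w}{12} - \frac{35}{24}
d/dw[G] - f(w) = - \frac{8 w^{3}}{3} - \frac{7 w^{2}}{2} - \frac{17 w}{12} - \frac{35}{24} != 0.

Invalid: d/dw[G] - f = - \frac{8 w^{3}}{3} - \frac{7 w^{2}}{2} - \frac{17 w}{12} - \frac{35}{24}, which is not 0.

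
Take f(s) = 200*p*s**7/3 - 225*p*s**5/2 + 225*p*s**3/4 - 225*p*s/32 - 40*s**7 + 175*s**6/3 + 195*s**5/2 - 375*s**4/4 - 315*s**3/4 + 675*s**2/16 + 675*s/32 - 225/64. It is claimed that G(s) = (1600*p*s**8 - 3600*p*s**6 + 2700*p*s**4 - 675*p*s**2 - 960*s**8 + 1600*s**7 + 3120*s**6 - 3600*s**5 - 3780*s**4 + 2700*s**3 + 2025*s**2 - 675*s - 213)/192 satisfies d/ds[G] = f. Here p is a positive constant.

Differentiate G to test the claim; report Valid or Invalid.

Valid: G'(s) = f(s).

d/ds[G] = 200*p*s**7/3 - 225*p*s**5/2 + 225*p*s**3/4 - 225*p*s/32 - 40*s**7 + 175*s**6/3 + 195*s**5/2 - 375*s**4/4 - 315*s**3/4 + 675*s**2/16 + 675*s/32 - 225/64
This equals f(s) exactly, so the claim holds.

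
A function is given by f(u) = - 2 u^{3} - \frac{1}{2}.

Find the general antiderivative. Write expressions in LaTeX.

A first test for any F(u): its u-derivative must equal f(u) identically.
Check: d/du[\frac{u \left(- u^{3} - 1\right)}{2}] = - 2 u^{3} - \frac{1}{2} = f(u).

F(u) = \frac{u \left(- u^{3} - 1\right)}{2} + C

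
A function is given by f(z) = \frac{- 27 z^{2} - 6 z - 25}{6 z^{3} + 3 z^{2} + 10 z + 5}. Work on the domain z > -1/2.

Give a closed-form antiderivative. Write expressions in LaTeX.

Recover f(z) by differentiating a candidate F(z); any mismatch rules it out.
Check: d/dz[\frac{- 5 \log{\left(2 z + 1 \right)} - 2 \log{\left(\frac{3 z^{2}}{2} + \frac{5}{2} \right)}}{2}] = \frac{- 27 z^{2} - 6 z - 25}{6 z^{3} + 3 z^{2} + 10 z + 5} = f(z).

An antiderivative is F(z) = \frac{- 5 \log{\left(2 z + 1 \right)} - 2 \log{\left(\frac{3 z^{2}}{2} + \frac{5}{2} \right)}}{2}.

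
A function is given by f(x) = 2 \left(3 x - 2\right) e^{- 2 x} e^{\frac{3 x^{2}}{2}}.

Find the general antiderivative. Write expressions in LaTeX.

f matches the chain-rule pattern g'(h)*h' with inner function h(x) = \frac{3 x^{2}}{2} - 2 x; substituting u = h(x) collapses the integral.
Check: d/dx[2 e^{\frac{3 x^{2}}{2} - 2 x}] = 6 x e^{- 2 x} e^{\frac{3 x^{2}}{2}} - 4 e^{- 2 x} e^{\frac{3 x^{2}}{2}}, which equals f(x).

F(x) = 2 e^{\frac{3 x^{2}}{2} - 2 x} + C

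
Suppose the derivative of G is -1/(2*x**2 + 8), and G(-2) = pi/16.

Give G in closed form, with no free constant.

The proposed G(x) is checked by its d/dx: the result must match the given G'(x).
A general antiderivative is -atan(x/2)/4 + C.
The condition gives C = pi/16 - (pi/16) = 0.
So G(x) = -atan(x/2)/4.
Check: d/dx[-atan(x/2)/4] = -1/(2*x**2 + 8) = G'(x).

G(x) = -atan(x/2)/4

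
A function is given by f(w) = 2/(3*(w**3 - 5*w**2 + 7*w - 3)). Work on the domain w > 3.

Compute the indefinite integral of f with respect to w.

F(w) = (w*log(w - 3) - w*log(w - 1) - log(w - 3) + log(w - 1) + 2)/(6*w - 6) + C

The denominator factors as 3*(w - 3)*(w - 1)**2; partial fractions split f into directly integrable pieces: -1/(6*(w - 1)) - 1/(3*(w - 1)**2) + 1/(6*(w - 3)).
Check: d/dw[(w*log(w - 3) - w*log(w - 1) - log(w - 3) + log(w - 1) + 2)/(6*w - 6)] = 2/(3*w**3 - 15*w**2 + 21*w - 9), which equals f(w).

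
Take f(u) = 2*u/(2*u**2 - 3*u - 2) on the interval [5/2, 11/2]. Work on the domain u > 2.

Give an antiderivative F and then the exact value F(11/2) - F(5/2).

Antiderivative: F(u) = (4*log(u - 2) + log(u + 1/2))/5; value = -log(3)/5 + log(6)/5 + 4*log(2)/5 + 4*log(7/2)/5

Factor the denominator ((u - 2)*(2*u + 1)) and decompose: f = 2/(5*(2*u + 1)) + 4/(5*(u - 2)); each piece integrates to a log, atan, or power term.
F(u) = (4*log(u - 2) + log(u + 1/2))/5 is an antiderivative of f.
Check: d/du[(4*log(u - 2) + log(u + 1/2))/5] = 2*u/(2*u**2 - 3*u - 2) = f(u).
F(11/2) = log(6)/5 + 4*log(7/2)/5; F(5/2) = -4*log(2)/5 + log(3)/5.
Integral = F(11/2) - F(5/2) = -log(3)/5 + log(6)/5 + 4*log(2)/5 + 4*log(7/2)/5.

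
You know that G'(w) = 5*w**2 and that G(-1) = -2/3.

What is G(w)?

G(w) = 5*w**3/3 + 1

Any candidate G(w) must reproduce the stated G'(w) exactly.
A general antiderivative is 5*w**3/3 + C.
The condition gives C = -2/3 - (-5/3) = 1.
So G(w) = 5*w**3/3 + 1.
Check: d/dw[5*w**3/3 + 1] = 5*w**2 = G'(w).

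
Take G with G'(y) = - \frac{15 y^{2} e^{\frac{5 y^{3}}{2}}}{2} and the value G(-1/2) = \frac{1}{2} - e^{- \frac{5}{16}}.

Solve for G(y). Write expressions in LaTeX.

G(y) = \frac{1 - 2 e^{\frac{5 y^{3}}{2}}}{2}

G'(y) matches the chain-rule pattern g'(h)*h' with inner function h(y) = \frac{5 y^{3}}{2}; substituting u = h(y) collapses the integral.
A general antiderivative is - e^{\frac{5 y^{3}}{2}} + C.
The condition gives C = \frac{1}{2} - e^{- \frac{5}{16}} - (- \frac{1}{e^{\frac{5}{16}}}) = \frac{1}{2}.
So G(y) = \frac{1 - 2 e^{\frac{5 y^{3}}{2}}}{2}.
Check: d/dy[\frac{1 - 2 e^{\frac{5 y^{3}}{2}}}{2}] = - \frac{15 y^{2} e^{\frac{5 y^{3}}{2}}}{2} = G'(y).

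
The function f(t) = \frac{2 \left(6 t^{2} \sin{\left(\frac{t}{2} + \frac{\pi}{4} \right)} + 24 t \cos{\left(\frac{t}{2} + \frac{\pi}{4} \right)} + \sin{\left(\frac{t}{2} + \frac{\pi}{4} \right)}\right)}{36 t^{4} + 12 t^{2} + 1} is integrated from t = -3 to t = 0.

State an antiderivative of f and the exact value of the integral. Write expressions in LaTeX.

Recognize the product-rule pattern: f = u'v + uv' with u = - \frac{4}{3 \left(2 t^{2} + \frac{1}{3}\right)}, v = \cos{\left(\frac{t}{2} + \frac{\pi}{4} \right)}, so integration by parts undoes it.
F(t) = - \frac{4 \cos{\left(\frac{t}{2} + \frac{\pi}{4} \right)}}{6 t^{2} + 1} is an antiderivative of f.
Check: d/dt[- \frac{4 \cos{\left(\frac{t}{2} + \frac{\pi}{4} \right)}}{6 t^{2} + 1}] = \frac{12 t^{2} \sin{\left(\frac{t}{2} + \frac{\pi}{4} \right)} + 48 t \cos{\left(\frac{t}{2} + \frac{\pi}{4} \right)} + 2 \sin{\left(\frac{t}{2} + \frac{\pi}{4} \right)}}{36 t^{4} + 12 t^{2} + 1}, which equals f(t).
F(0) = - 2 \sqrt{2}; F(-3) = - \frac{4 \sin{\left(\frac{\pi}{4} + \frac{3}{2} \right)}}{55}.
Integral = F(0) - F(-3) = - 2 \sqrt{2} + \frac{4 \sin{\left(\frac{\pi}{4} + \frac{3}{2} \right)}}{55}.

Antiderivative: F(t) = - \frac{4 \cos{\left(\frac{t}{2} + \frac{\pi}{4} \right)}}{6 t^{2} + 1}; value = - 2 \sqrt{2} + \frac{4 \sin{\left(\frac{\pi}{4} + \frac{3}{2} \right)}}{55}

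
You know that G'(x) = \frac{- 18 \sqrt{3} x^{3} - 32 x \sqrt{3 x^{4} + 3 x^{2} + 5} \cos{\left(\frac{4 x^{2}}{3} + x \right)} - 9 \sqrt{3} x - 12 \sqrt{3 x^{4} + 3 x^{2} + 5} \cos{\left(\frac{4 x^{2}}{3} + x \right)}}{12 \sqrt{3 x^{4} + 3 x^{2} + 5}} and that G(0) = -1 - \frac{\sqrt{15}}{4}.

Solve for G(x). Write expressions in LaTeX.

Whatever form G(x) takes, its d/dx must return the stated G'(x).
A general antiderivative is - \frac{3 \sqrt{x^{4} + x^{2} + \frac{5}{3}}}{4} - \sin{\left(\frac{4 x^{2}}{3} + x \right)} + C.
The condition gives C = -1 - \frac{\sqrt{15}}{4} - (- \frac{\sqrt{15}}{4}) = -1.
So G(x) = - \frac{3 \sqrt{x^{4} + x^{2} + \frac{5}{3}}}{4} - \sin{\left(\frac{4 x^{2}}{3} + x \right)} - 1.
Check: d/dx[- \frac{3 \sqrt{x^{4} + x^{2} + \frac{5}{3}}}{4} - \sin{\left(\frac{4 x^{2}}{3} + x \right)} - 1] = \frac{- 18 \sqrt{3} x^{3} - 32 x \sqrt{3 x^{4} + 3 x^{2} + 5} \cos{\left(\frac{4 x^{2}}{3} + x \right)} - 9 \sqrt{3} x - 12 \sqrt{3 x^{4} + 3 x^{2} + 5} \cos{\left(\frac{4 x^{2}}{3} + x \right)}}{12 \sqrt{3 x^{4} + 3 x^{2} + 5}} = G'(x).

G(x) = - \frac{3 \sqrt{x^{4} + x^{2} + \frac{5}{3}}}{4} - \sin{\left(\frac{4 x^{2}}{3} + x \right)} - 1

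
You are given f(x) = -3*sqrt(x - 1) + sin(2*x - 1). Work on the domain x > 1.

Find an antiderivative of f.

An antiderivative is F(x) = -x*sqrt(4*x - 4) + sqrt(4*x - 4) - cos(2*x - 1)/2.

The integrand splits into summands that can be handled one at a time.
Check: d/dx[-x*sqrt(4*x - 4) + sqrt(4*x - 4) - cos(2*x - 1)/2] = (-3*x + sqrt(x - 1)*sin(2*x - 1) + 3)/sqrt(x - 1), which equals f(x).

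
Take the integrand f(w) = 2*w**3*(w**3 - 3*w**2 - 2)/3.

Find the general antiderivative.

F(w) = w**4*(2*w**3 - 7*w**2 - 7)/21 + C

Whatever form F(w) takes, F'(w) = f(w) is non-negotiable.
Check: d/dw[w**4*(2*w**3 - 7*w**2 - 7)/21] = 2*w**6/3 - 2*w**5 - 4*w**3/3, which equals f(w).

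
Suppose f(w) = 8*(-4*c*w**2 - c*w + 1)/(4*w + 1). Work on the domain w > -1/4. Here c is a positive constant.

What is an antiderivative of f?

An antiderivative F(w) passes only if d/dw[F] lands on f(w) exactly.
Check: d/dw[-2*(2*c*w**2 - log(2*w + 1/2))] = (-32*c*w**2 - 8*c*w + 8)/(4*w + 1), which equals f(w).

An antiderivative is F(w) = -2*(2*c*w**2 - log(2*w + 1/2)).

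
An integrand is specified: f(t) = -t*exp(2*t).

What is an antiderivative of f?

An antiderivative is F(t) = (1 - 2*t)*exp(2*t)/4.

Recognize the product-rule pattern: f = u'v + uv' with u = 1/4 - t/2, v = exp(2*t), so integration by parts undoes it.
Check: d/dt[(1 - 2*t)*exp(2*t)/4] = -t*exp(2*t) = f(t).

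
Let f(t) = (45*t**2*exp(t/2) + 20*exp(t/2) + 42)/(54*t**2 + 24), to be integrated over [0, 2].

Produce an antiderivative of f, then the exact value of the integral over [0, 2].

Whatever form F(t) takes, F'(t) = f(t) is non-negotiable.
F(t) = (10*exp(t/2) + 7*atan(3*t/2))/6 is an antiderivative of f.
Check: d/dt[(10*exp(t/2) + 7*atan(3*t/2))/6] = (45*t**2*exp(t/2) + 20*exp(t/2) + 42)/(54*t**2 + 24) = f(t).
F(2) = 7*atan(3)/6 + 5*exp(1)/3; F(0) = 5/3.
Integral = F(2) - F(0) = -5/3 + 7*atan(3)/6 + 5*exp(1)/3.

Antiderivative: F(t) = (10*exp(t/2) + 7*atan(3*t/2))/6; value = -5/3 + 7*atan(3)/6 + 5*exp(1)/3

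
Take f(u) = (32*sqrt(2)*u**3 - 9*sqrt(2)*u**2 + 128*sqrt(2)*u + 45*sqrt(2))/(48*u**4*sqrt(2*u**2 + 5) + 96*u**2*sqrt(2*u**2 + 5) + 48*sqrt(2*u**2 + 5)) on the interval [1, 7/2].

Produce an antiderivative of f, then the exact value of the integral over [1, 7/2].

A candidate is checked by its d/du: the result must match f(u).
F(u) = sqrt(2)*(9*u - 16)*sqrt(2*u**2 + 5)/(48*(u**2 + 1)) is an antiderivative of f.
Check: d/du[sqrt(2)*(9*u - 16)*sqrt(2*u**2 + 5)/(48*(u**2 + 1))] = (32*sqrt(2)*u**3 - 9*sqrt(2)*u**2 + 128*sqrt(2)*u + 45*sqrt(2))/(48*u**4*sqrt(2*u**2 + 5) + 96*u**2*sqrt(2*u**2 + 5) + 48*sqrt(2*u**2 + 5)) = f(u).
F(7/2) = 31*sqrt(59)/1272; F(1) = -7*sqrt(14)/96.
Integral = F(7/2) - F(1) = 31*sqrt(59)/1272 + 7*sqrt(14)/96.

Antiderivative: F(u) = sqrt(2)*(9*u - 16)*sqrt(2*u**2 + 5)/(48*(u**2 + 1)); value = 31*sqrt(59)/1272 + 7*sqrt(14)/96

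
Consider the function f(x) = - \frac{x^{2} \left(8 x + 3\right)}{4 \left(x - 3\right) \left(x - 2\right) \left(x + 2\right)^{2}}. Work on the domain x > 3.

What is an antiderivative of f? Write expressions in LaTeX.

An antiderivative is F(x) = \frac{- 972 x \log{\left(x - 3 \right)} + 475 x \log{\left(x - 2 \right)} - 303 x \log{\left(x + 2 \right)} - 1944 \log{\left(x - 3 \right)} + 950 \log{\left(x - 2 \right)} - 606 \log{\left(x + 2 \right)} - 260}{400 x + 800}.

Factor the denominator (4 \left(x - 3\right) \left(x - 2\right) \left(x + 2\right)^{2}) and decompose: f = - \frac{303}{400 \left(x + 2\right)} + \frac{13}{20 \left(x + 2\right)^{2}} + \frac{19}{16 \left(x - 2\right)} - \frac{243}{100 \left(x - 3\right)}; each piece integrates to a log, atan, or power term.
Check: d/dx[\frac{- 972 x \log{\left(x - 3 \right)} + 475 x \log{\left(x - 2 \right)} - 303 x \log{\left(x + 2 \right)} - 1944 \log{\left(x - 3 \right)} + 950 \log{\left(x - 2 \right)} - 606 \log{\left(x + 2 \right)} - 260}{400 x + 800}] = \frac{- 8 x^{3} - 3 x^{2}}{4 x^{4} - 4 x^{3} - 40 x^{2} + 16 x + 96}, which equals f(x).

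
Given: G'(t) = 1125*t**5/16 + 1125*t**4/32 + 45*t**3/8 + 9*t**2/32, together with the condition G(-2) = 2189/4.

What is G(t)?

G'(t) matches the chain-rule pattern g'(h)*h' with inner function h(t) = 5*t**2/2 + t/2; substituting u = h(t) collapses the integral.
A general antiderivative is 3*(5*t**2/2 + t/2)**3/4 + C.
The condition gives C = 2189/4 - (2187/4) = 1/2.
So G(t) = (3*t**3*(5*t + 1)**3 + 16)/32.
Check: d/dt[(3*t**3*(5*t + 1)**3 + 16)/32] = 1125*t**5/16 + 1125*t**4/32 + 45*t**3/8 + 9*t**2/32 = G'(t).

G(t) = (3*t**3*(5*t + 1)**3 + 16)/32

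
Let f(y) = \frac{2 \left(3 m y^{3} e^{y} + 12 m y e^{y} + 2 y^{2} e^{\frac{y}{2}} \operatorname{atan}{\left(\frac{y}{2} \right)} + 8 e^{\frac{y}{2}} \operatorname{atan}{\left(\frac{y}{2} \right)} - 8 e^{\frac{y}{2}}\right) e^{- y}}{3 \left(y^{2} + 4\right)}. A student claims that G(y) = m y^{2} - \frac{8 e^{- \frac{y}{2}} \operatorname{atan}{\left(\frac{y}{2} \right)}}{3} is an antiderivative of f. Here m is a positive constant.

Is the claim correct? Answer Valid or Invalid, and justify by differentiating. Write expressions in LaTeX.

Valid - the claim checks out under differentiation.

d/dy[G] = \frac{6 m y^{3} e^{y} + 24 m y e^{y} + 4 y^{2} e^{\frac{y}{2}} \operatorname{atan}{\left(\frac{y}{2} \right)} + 16 e^{\frac{y}{2}} \operatorname{atan}{\left(\frac{y}{2} \right)} - 16 e^{\frac{y}{2}}}{3 y^{2} e^{y} + 12 e^{y}}
This equals f(y) exactly, so the claim holds.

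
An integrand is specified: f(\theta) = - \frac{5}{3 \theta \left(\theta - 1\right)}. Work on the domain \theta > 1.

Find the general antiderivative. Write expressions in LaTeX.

F(\theta) = - \frac{5 \left(- \log{\left(\theta \right)} + \log{\left(\theta - 1 \right)}\right)}{3} + C

The denominator factors as 3 \theta \left(\theta - 1\right); partial fractions split f into directly integrable pieces: - \frac{5}{3 \left(\theta - 1\right)} + \frac{5}{3 \theta}.
Check: d/d\theta[- \frac{5 \left(- \log{\left(\theta \right)} + \log{\left(\theta - 1 \right)}\right)}{3}] = - \frac{5}{3 \theta^{2} - 3 \theta}, which equals f(\theta).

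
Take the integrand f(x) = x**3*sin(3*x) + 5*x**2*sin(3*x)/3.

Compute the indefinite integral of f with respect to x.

F(x) = -x**3*cos(3*x)/3 + x**2*sin(3*x)/3 - 5*x**2*cos(3*x)/9 + 10*x*sin(3*x)/27 + 2*x*cos(3*x)/9 - 2*sin(3*x)/27 + 10*cos(3*x)/81 + C

The integrand splits into summands that can be handled one at a time.
Check: d/dx[-x**3*cos(3*x)/3 + x**2*sin(3*x)/3 - 5*x**2*cos(3*x)/9 + 10*x*sin(3*x)/27 + 2*x*cos(3*x)/9 - 2*sin(3*x)/27 + 10*cos(3*x)/81] = x**3*sin(3*x) + 5*x**2*sin(3*x)/3 = f(x).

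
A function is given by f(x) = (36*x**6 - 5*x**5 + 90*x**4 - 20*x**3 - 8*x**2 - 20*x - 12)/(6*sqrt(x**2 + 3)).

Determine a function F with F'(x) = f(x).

An antiderivative is F(x) = x**5*sqrt(x**2 + 3) - x**4*sqrt(x**2 + 3)/6 - 4*x**2*sqrt(x**2 + 3)/9 - 2*x*sqrt(x**2 + 3)/3 - 2*sqrt(x**2 + 3)/3.

Recognize the product-rule pattern: f = u'v + uv' with u = -2*sqrt(x**2 + 3)/3, v = -3*x**5/2 + x**4/4 + 2*x**2/3 + x + 1, so integration by parts undoes it.
Check: d/dx[x**5*sqrt(x**2 + 3) - x**4*sqrt(x**2 + 3)/6 - 4*x**2*sqrt(x**2 + 3)/9 - 2*x*sqrt(x**2 + 3)/3 - 2*sqrt(x**2 + 3)/3] = (36*x**6 - 5*x**5 + 90*x**4 - 20*x**3 - 8*x**2 - 20*x - 12)/(6*sqrt(x**2 + 3)) = f(x).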